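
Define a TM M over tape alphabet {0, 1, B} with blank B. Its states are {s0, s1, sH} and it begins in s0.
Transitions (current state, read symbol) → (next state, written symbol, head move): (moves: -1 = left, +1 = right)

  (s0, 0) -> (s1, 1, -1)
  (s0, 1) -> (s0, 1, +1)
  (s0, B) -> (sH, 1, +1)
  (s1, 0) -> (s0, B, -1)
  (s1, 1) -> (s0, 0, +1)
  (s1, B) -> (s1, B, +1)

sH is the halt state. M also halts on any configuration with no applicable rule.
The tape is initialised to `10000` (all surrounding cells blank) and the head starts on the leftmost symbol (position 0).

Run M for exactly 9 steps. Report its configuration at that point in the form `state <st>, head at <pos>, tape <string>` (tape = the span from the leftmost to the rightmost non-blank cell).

s0 | [1]0000   read 1 → write 1, move +1, go to s0
s0 | 1[0]000   read 0 → write 1, move -1, go to s1
s1 | [1]1000   read 1 → write 0, move +1, go to s0
s0 | 0[1]000   read 1 → write 1, move +1, go to s0
s0 | 01[0]00   read 0 → write 1, move -1, go to s1
s1 | 0[1]100   read 1 → write 0, move +1, go to s0
s0 | 00[1]00   read 1 → write 1, move +1, go to s0
s0 | 001[0]0   read 0 → write 1, move -1, go to s1
s1 | 00[1]10   read 1 → write 0, move +1, go to s0
s0 | 000[1]0
After 9 steps: state s0, head at 3, tape 00010.

state s0, head at 3, tape 00010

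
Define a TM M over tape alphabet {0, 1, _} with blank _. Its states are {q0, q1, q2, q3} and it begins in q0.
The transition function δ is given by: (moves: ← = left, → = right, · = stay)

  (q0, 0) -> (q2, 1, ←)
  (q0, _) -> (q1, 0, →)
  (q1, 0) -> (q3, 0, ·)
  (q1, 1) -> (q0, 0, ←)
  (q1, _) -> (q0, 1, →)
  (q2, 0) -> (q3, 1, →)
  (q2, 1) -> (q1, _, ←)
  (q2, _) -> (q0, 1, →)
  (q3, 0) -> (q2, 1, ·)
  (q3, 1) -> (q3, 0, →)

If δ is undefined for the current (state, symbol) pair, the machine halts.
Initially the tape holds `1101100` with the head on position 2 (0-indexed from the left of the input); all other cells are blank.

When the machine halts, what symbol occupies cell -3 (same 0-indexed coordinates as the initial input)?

0

q0 | ____11[0]1100   read 0 → write 1, move ←, go to q2
q2 | ____1[1]11100   read 1 → write _, move ←, go to q1
q1 | ____[1]_11100   read 1 → write 0, move ←, go to q0
q0 | ___[_]0_11100   read _ → write 0, move →, go to q1
q1 | ___0[0]_11100   read 0 → write 0, move ·, go to q3
q3 | ___0[0]_11100   read 0 → write 1, move ·, go to q2
q2 | ___0[1]_11100   read 1 → write _, move ←, go to q1
q1 | ___[0]__11100   read 0 → write 0, move ·, go to q3
q3 | ___[0]__11100   read 0 → write 1, move ·, go to q2
q2 | ___[1]__11100   read 1 → write _, move ←, go to q1
q1 | __[_]___11100   read _ → write 1, move →, go to q0
q0 | __1[_]__11100   read _ → write 0, move →, go to q1
q1 | __10[_]_11100   read _ → write 1, move →, go to q0
q0 | __101[_]11100   read _ → write 0, move →, go to q1
q1 | __1010[1]1100   read 1 → write 0, move ←, go to q0
q0 | __101[0]01100   read 0 → write 1, move ←, go to q2
q2 | __10[1]101100   read 1 → write _, move ←, go to q1
q1 | __1[0]_101100   read 0 → write 0, move ·, go to q3
q3 | __1[0]_101100   read 0 → write 1, move ·, go to q2
q2 | __1[1]_101100   read 1 → write _, move ←, go to q1
q1 | __[1]__101100   read 1 → write 0, move ←, go to q0
q0 | _[_]0__101100   read _ → write 0, move →, go to q1
q1 | _0[0]__101100   read 0 → write 0, move ·, go to q3
q3 | _0[0]__101100   read 0 → write 1, move ·, go to q2
q2 | _0[1]__101100   read 1 → write _, move ←, go to q1
q1 | _[0]___101100   read 0 → write 0, move ·, go to q3
q3 | _[0]___101100   read 0 → write 1, move ·, go to q2
q2 | _[1]___101100   read 1 → write _, move ←, go to q1
q1 | [_]____101100   read _ → write 1, move →, go to q0
q0 | 1[_]___101100   read _ → write 0, move →, go to q1
q1 | 10[_]__101100   read _ → write 1, move →, go to q0
q0 | 101[_]_101100   read _ → write 0, move →, go to q1
q1 | 1010[_]101100   read _ → write 1, move →, go to q0
q0 | 10101[1]01100
Cell -3 holds 0 when M halts.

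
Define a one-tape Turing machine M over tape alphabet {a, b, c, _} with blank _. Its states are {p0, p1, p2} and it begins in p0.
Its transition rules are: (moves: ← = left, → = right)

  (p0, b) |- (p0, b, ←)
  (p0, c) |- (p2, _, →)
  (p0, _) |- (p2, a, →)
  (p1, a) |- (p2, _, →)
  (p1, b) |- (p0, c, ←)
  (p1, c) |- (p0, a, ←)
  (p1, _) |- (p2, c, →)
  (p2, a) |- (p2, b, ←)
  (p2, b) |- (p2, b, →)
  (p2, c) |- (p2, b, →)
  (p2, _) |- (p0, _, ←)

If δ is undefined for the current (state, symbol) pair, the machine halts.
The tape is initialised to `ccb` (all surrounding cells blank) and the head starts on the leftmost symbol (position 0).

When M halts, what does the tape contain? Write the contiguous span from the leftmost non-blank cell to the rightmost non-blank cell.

abb

state=p0 head=0 tape=[c]cb_   (p0,c)→(p2,_,→)
state=p2 head=1 tape=_[c]b_   (p2,c)→(p2,b,→)
state=p2 head=2 tape=_b[b]_   (p2,b)→(p2,b,→)
state=p2 head=3 tape=_bb[_]   (p2,_)→(p0,_,←)
state=p0 head=2 tape=_b[b]_   (p0,b)→(p0,b,←)
state=p0 head=1 tape=_[b]b_   (p0,b)→(p0,b,←)
state=p0 head=0 tape=[_]bb_   (p0,_)→(p2,a,→)
state=p2 head=1 tape=a[b]b_   (p2,b)→(p2,b,→)
state=p2 head=2 tape=ab[b]_   (p2,b)→(p2,b,→)
state=p2 head=3 tape=abb[_]   (p2,_)→(p0,_,←)
state=p0 head=2 tape=ab[b]_   (p0,b)→(p0,b,←)
state=p0 head=1 tape=a[b]b_   (p0,b)→(p0,b,←)
state=p0 head=0 tape=[a]bb_
The non-blank tape span at halt is abb.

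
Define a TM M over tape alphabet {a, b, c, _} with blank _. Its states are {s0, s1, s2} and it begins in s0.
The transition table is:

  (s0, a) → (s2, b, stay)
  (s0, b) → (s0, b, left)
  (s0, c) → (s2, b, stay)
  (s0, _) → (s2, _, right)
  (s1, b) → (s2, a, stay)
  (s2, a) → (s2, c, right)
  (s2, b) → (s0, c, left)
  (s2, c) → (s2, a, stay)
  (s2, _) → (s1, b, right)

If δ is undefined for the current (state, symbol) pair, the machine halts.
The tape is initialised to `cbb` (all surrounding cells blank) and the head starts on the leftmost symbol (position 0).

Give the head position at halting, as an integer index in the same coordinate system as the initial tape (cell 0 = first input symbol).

state=s0 head=0 tape=_[c]bb__   (s0,c)→(s2,b,stay)
state=s2 head=0 tape=_[b]bb__   (s2,b)→(s0,c,left)
state=s0 head=-1 tape=[_]cbb__   (s0,_)→(s2,_,right)
state=s2 head=0 tape=_[c]bb__   (s2,c)→(s2,a,stay)
state=s2 head=0 tape=_[a]bb__   (s2,a)→(s2,c,right)
state=s2 head=1 tape=_c[b]b__   (s2,b)→(s0,c,left)
state=s0 head=0 tape=_[c]cb__   (s0,c)→(s2,b,stay)
state=s2 head=0 tape=_[b]cb__   (s2,b)→(s0,c,left)
state=s0 head=-1 tape=[_]ccb__   (s0,_)→(s2,_,right)
state=s2 head=0 tape=_[c]cb__   (s2,c)→(s2,a,stay)
state=s2 head=0 tape=_[a]cb__   (s2,a)→(s2,c,right)
state=s2 head=1 tape=_c[c]b__   (s2,c)→(s2,a,stay)
state=s2 head=1 tape=_c[a]b__   (s2,a)→(s2,c,right)
state=s2 head=2 tape=_cc[b]__   (s2,b)→(s0,c,left)
state=s0 head=1 tape=_c[c]c__   (s0,c)→(s2,b,stay)
state=s2 head=1 tape=_c[b]c__   (s2,b)→(s0,c,left)
state=s0 head=0 tape=_[c]cc__   (s0,c)→(s2,b,stay)
state=s2 head=0 tape=_[b]cc__   (s2,b)→(s0,c,left)
state=s0 head=-1 tape=[_]ccc__   (s0,_)→(s2,_,right)
state=s2 head=0 tape=_[c]cc__   (s2,c)→(s2,a,stay)
state=s2 head=0 tape=_[a]cc__   (s2,a)→(s2,c,right)
state=s2 head=1 tape=_c[c]c__   (s2,c)→(s2,a,stay)
state=s2 head=1 tape=_c[a]c__   (s2,a)→(s2,c,right)
state=s2 head=2 tape=_cc[c]__   (s2,c)→(s2,a,stay)
state=s2 head=2 tape=_cc[a]__   (s2,a)→(s2,c,right)
state=s2 head=3 tape=_ccc[_]_   (s2,_)→(s1,b,right)
state=s1 head=4 tape=_cccb[_]
At halt the head is at cell 4.

4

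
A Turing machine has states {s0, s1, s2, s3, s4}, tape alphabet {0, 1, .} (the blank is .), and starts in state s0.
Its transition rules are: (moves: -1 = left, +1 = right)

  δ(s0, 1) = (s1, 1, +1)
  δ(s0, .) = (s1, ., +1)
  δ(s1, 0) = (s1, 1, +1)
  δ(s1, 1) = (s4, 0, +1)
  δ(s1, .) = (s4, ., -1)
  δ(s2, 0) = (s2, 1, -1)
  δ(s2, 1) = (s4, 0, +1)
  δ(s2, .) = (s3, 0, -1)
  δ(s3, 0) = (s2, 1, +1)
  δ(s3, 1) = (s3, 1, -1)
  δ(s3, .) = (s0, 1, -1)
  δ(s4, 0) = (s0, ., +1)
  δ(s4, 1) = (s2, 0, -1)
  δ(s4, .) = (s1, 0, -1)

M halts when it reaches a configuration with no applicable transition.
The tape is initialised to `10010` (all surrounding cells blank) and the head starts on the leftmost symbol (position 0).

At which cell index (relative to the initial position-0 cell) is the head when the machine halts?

5

state=s0 head=0 tape=[1]0010..   (s0,1)→(s1,1,+1)
state=s1 head=1 tape=1[0]010..   (s1,0)→(s1,1,+1)
state=s1 head=2 tape=11[0]10..   (s1,0)→(s1,1,+1)
state=s1 head=3 tape=111[1]0..   (s1,1)→(s4,0,+1)
state=s4 head=4 tape=1110[0]..   (s4,0)→(s0,.,+1)
state=s0 head=5 tape=1110.[.].   (s0,.)→(s1,.,+1)
state=s1 head=6 tape=1110..[.]   (s1,.)→(s4,.,-1)
state=s4 head=5 tape=1110.[.].   (s4,.)→(s1,0,-1)
state=s1 head=4 tape=1110[.]0.   (s1,.)→(s4,.,-1)
state=s4 head=3 tape=111[0].0.   (s4,0)→(s0,.,+1)
state=s0 head=4 tape=111.[.]0.   (s0,.)→(s1,.,+1)
state=s1 head=5 tape=111..[0].   (s1,0)→(s1,1,+1)
state=s1 head=6 tape=111..1[.]   (s1,.)→(s4,.,-1)
state=s4 head=5 tape=111..[1].   (s4,1)→(s2,0,-1)
state=s2 head=4 tape=111.[.]0.   (s2,.)→(s3,0,-1)
state=s3 head=3 tape=111[.]00.   (s3,.)→(s0,1,-1)
state=s0 head=2 tape=11[1]100.   (s0,1)→(s1,1,+1)
state=s1 head=3 tape=111[1]00.   (s1,1)→(s4,0,+1)
state=s4 head=4 tape=1110[0]0.   (s4,0)→(s0,.,+1)
state=s0 head=5 tape=1110.[0].
At halt the head is at cell 5.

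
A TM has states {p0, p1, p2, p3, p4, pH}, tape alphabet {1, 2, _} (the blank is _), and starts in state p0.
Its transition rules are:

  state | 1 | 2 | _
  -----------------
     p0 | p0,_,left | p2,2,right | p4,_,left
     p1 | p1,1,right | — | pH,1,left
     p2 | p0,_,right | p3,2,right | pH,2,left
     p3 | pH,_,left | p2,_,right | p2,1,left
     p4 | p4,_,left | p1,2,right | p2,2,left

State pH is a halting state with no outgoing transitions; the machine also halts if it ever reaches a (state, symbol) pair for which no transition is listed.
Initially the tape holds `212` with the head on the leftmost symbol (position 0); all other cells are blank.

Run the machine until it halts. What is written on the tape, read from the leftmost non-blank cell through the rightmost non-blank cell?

p0 | [2]12_   read 2 → write 2, move right, go to p2
p2 | 2[1]2_   read 1 → write _, move right, go to p0
p0 | 2_[2]_   read 2 → write 2, move right, go to p2
p2 | 2_2[_]   read _ → write 2, move left, go to pH
pH | 2_[2]2
The non-blank tape span at halt is 2_22.

2_22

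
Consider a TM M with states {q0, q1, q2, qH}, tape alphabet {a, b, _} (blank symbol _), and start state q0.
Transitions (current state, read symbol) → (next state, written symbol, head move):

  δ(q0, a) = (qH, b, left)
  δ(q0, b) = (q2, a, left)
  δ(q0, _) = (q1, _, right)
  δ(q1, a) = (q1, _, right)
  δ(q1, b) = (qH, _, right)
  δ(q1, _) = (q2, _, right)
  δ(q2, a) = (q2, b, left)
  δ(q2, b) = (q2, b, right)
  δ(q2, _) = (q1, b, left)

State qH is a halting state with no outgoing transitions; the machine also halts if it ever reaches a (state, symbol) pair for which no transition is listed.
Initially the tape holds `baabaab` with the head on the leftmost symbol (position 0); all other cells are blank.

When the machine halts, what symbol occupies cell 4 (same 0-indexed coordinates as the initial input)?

b

q0 | __[b]aabaab_   read b → write a, move left, go to q2
q2 | _[_]aaabaab_   read _ → write b, move left, go to q1
q1 | [_]baaabaab_   read _ → write _, move right, go to q2
q2 | _[b]aaabaab_   read b → write b, move right, go to q2
q2 | _b[a]aabaab_   read a → write b, move left, go to q2
q2 | _[b]baabaab_   read b → write b, move right, go to q2
q2 | _b[b]aabaab_   read b → write b, move right, go to q2
q2 | _bb[a]abaab_   read a → write b, move left, go to q2
q2 | _b[b]babaab_   read b → write b, move right, go to q2
q2 | _bb[b]abaab_   read b → write b, move right, go to q2
q2 | _bbb[a]baab_   read a → write b, move left, go to q2
q2 | _bb[b]bbaab_   read b → write b, move right, go to q2
q2 | _bbb[b]baab_   read b → write b, move right, go to q2
q2 | _bbbb[b]aab_   read b → write b, move right, go to q2
q2 | _bbbbb[a]ab_   read a → write b, move left, go to q2
q2 | _bbbb[b]bab_   read b → write b, move right, go to q2
q2 | _bbbbb[b]ab_   read b → write b, move right, go to q2
q2 | _bbbbbb[a]b_   read a → write b, move left, go to q2
q2 | _bbbbb[b]bb_   read b → write b, move right, go to q2
q2 | _bbbbbb[b]b_   read b → write b, move right, go to q2
q2 | _bbbbbbb[b]_   read b → write b, move right, go to q2
q2 | _bbbbbbbb[_]   read _ → write b, move left, go to q1
q1 | _bbbbbbb[b]b   read b → write _, move right, go to qH
qH | _bbbbbbb_[b]
Cell 4 holds b when M halts.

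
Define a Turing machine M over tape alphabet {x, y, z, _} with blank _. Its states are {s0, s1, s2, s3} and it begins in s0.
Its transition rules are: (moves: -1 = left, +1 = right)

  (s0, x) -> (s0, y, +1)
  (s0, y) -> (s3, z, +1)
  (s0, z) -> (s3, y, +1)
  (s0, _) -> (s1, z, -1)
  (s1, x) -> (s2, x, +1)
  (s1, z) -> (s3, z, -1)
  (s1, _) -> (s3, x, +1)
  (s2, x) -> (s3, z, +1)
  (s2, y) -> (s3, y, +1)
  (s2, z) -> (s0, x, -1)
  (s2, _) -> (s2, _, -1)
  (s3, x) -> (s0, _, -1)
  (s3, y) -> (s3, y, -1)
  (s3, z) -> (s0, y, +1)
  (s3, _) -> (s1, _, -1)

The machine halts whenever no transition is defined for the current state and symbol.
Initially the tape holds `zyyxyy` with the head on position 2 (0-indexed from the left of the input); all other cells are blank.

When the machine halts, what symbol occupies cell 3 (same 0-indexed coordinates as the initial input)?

_

state=s0 head=2 tape=zy[y]xyy   (s0,y)→(s3,z,+1)
state=s3 head=3 tape=zyz[x]yy   (s3,x)→(s0,_,-1)
state=s0 head=2 tape=zy[z]_yy   (s0,z)→(s3,y,+1)
state=s3 head=3 tape=zyy[_]yy   (s3,_)→(s1,_,-1)
state=s1 head=2 tape=zy[y]_yy
Cell 3 holds _ when M halts.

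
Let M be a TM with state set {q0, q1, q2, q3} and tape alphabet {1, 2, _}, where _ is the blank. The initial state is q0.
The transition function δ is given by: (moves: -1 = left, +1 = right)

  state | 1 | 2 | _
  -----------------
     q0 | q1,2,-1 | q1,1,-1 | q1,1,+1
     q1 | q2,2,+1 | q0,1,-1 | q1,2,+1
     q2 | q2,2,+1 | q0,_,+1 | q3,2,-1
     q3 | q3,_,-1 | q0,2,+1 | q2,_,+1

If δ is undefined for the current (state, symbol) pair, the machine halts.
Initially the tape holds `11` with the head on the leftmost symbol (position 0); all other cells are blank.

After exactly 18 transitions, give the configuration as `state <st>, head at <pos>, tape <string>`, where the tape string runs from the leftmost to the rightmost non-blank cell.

q0 | ___[1]1_   read 1 → write 2, move -1, go to q1
q1 | __[_]21_   read _ → write 2, move +1, go to q1
q1 | __2[2]1_   read 2 → write 1, move -1, go to q0
q0 | __[2]11_   read 2 → write 1, move -1, go to q1
q1 | _[_]111_   read _ → write 2, move +1, go to q1
q1 | _2[1]11_   read 1 → write 2, move +1, go to q2
q2 | _22[1]1_   read 1 → write 2, move +1, go to q2
q2 | _222[1]_   read 1 → write 2, move +1, go to q2
q2 | _2222[_]   read _ → write 2, move -1, go to q3
q3 | _222[2]2   read 2 → write 2, move +1, go to q0
q0 | _2222[2]   read 2 → write 1, move -1, go to q1
q1 | _222[2]1   read 2 → write 1, move -1, go to q0
q0 | _22[2]11   read 2 → write 1, move -1, go to q1
q1 | _2[2]111   read 2 → write 1, move -1, go to q0
q0 | _[2]1111   read 2 → write 1, move -1, go to q1
q1 | [_]11111   read _ → write 2, move +1, go to q1
q1 | 2[1]1111   read 1 → write 2, move +1, go to q2
q2 | 22[1]111   read 1 → write 2, move +1, go to q2
q2 | 222[1]11
After 18 steps: state q2, head at 0, tape 222111.

state q2, head at 0, tape 222111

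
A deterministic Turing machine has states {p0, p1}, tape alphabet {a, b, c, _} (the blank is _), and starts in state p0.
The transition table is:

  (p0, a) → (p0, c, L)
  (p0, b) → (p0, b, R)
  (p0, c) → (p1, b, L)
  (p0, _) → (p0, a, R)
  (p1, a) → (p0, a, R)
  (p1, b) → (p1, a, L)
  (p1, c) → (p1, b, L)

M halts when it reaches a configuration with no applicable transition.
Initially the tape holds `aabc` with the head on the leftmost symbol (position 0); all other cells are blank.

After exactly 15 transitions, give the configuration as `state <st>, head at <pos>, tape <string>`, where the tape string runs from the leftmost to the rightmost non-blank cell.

state p0, head at -1, tape abcbbc

p0 | __[a]abc   read a → write c, move L, go to p0
p0 | _[_]cabc   read _ → write a, move R, go to p0
p0 | _a[c]abc   read c → write b, move L, go to p1
p1 | _[a]babc   read a → write a, move R, go to p0
p0 | _a[b]abc   read b → write b, move R, go to p0
p0 | _ab[a]bc   read a → write c, move L, go to p0
p0 | _a[b]cbc   read b → write b, move R, go to p0
p0 | _ab[c]bc   read c → write b, move L, go to p1
p1 | _a[b]bbc   read b → write a, move L, go to p1
p1 | _[a]abbc   read a → write a, move R, go to p0
p0 | _a[a]bbc   read a → write c, move L, go to p0
p0 | _[a]cbbc   read a → write c, move L, go to p0
p0 | [_]ccbbc   read _ → write a, move R, go to p0
p0 | a[c]cbbc   read c → write b, move L, go to p1
p1 | [a]bcbbc   read a → write a, move R, go to p0
p0 | a[b]cbbc
After 15 steps: state p0, head at -1, tape abcbbc.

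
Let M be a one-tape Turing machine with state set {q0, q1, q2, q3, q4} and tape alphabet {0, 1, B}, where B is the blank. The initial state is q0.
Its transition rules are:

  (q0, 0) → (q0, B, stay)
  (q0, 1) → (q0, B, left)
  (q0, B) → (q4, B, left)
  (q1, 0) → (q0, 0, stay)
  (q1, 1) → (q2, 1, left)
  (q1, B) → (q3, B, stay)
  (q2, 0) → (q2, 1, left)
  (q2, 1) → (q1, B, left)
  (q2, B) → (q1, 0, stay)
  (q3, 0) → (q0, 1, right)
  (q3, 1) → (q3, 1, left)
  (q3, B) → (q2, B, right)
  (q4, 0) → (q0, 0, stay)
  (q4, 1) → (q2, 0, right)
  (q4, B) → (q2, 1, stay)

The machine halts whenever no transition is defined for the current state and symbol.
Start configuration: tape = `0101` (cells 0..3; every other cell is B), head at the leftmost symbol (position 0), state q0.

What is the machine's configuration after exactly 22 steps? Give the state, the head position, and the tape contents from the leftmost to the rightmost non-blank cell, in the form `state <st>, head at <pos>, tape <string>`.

state q2, head at -3, tape 101

state=q0 head=0 tape=BBBB[0]101   (q0,0)→(q0,B,stay)
state=q0 head=0 tape=BBBB[B]101   (q0,B)→(q4,B,left)
state=q4 head=-1 tape=BBB[B]B101   (q4,B)→(q2,1,stay)
state=q2 head=-1 tape=BBB[1]B101   (q2,1)→(q1,B,left)
state=q1 head=-2 tape=BB[B]BB101   (q1,B)→(q3,B,stay)
state=q3 head=-2 tape=BB[B]BB101   (q3,B)→(q2,B,right)
state=q2 head=-1 tape=BBB[B]B101   (q2,B)→(q1,0,stay)
state=q1 head=-1 tape=BBB[0]B101   (q1,0)→(q0,0,stay)
state=q0 head=-1 tape=BBB[0]B101   (q0,0)→(q0,B,stay)
state=q0 head=-1 tape=BBB[B]B101   (q0,B)→(q4,B,left)
state=q4 head=-2 tape=BB[B]BB101   (q4,B)→(q2,1,stay)
state=q2 head=-2 tape=BB[1]BB101   (q2,1)→(q1,B,left)
state=q1 head=-3 tape=B[B]BBB101   (q1,B)→(q3,B,stay)
state=q3 head=-3 tape=B[B]BBB101   (q3,B)→(q2,B,right)
state=q2 head=-2 tape=BB[B]BB101   (q2,B)→(q1,0,stay)
state=q1 head=-2 tape=BB[0]BB101   (q1,0)→(q0,0,stay)
state=q0 head=-2 tape=BB[0]BB101   (q0,0)→(q0,B,stay)
state=q0 head=-2 tape=BB[B]BB101   (q0,B)→(q4,B,left)
state=q4 head=-3 tape=B[B]BBB101   (q4,B)→(q2,1,stay)
state=q2 head=-3 tape=B[1]BBB101   (q2,1)→(q1,B,left)
state=q1 head=-4 tape=[B]BBBB101   (q1,B)→(q3,B,stay)
state=q3 head=-4 tape=[B]BBBB101   (q3,B)→(q2,B,right)
state=q2 head=-3 tape=B[B]BBB101
After 22 steps: state q2, head at -3, tape 101.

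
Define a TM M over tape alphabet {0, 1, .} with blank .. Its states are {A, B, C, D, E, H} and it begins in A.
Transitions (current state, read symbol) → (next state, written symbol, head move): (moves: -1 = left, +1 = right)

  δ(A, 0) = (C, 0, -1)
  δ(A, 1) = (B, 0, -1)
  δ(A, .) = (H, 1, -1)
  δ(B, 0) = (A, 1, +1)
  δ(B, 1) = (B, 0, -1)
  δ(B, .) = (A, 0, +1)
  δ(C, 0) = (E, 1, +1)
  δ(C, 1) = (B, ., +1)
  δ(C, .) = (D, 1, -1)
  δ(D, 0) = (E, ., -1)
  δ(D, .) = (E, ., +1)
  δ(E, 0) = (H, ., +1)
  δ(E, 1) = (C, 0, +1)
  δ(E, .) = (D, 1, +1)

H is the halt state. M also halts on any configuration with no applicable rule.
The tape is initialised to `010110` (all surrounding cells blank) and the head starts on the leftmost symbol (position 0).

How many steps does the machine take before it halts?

state=A head=0 tape=..[0]10110.   (A,0)→(C,0,-1)
state=C head=-1 tape=.[.]010110.   (C,.)→(D,1,-1)
state=D head=-2 tape=[.]1010110.   (D,.)→(E,.,+1)
state=E head=-1 tape=.[1]010110.   (E,1)→(C,0,+1)
state=C head=0 tape=.0[0]10110.   (C,0)→(E,1,+1)
state=E head=1 tape=.01[1]0110.   (E,1)→(C,0,+1)
state=C head=2 tape=.010[0]110.   (C,0)→(E,1,+1)
state=E head=3 tape=.0101[1]10.   (E,1)→(C,0,+1)
state=C head=4 tape=.01010[1]0.   (C,1)→(B,.,+1)
state=B head=5 tape=.01010.[0].   (B,0)→(A,1,+1)
state=A head=6 tape=.01010.1[.]   (A,.)→(H,1,-1)
state=H head=5 tape=.01010.[1]1
M halts after 11 transitions.

11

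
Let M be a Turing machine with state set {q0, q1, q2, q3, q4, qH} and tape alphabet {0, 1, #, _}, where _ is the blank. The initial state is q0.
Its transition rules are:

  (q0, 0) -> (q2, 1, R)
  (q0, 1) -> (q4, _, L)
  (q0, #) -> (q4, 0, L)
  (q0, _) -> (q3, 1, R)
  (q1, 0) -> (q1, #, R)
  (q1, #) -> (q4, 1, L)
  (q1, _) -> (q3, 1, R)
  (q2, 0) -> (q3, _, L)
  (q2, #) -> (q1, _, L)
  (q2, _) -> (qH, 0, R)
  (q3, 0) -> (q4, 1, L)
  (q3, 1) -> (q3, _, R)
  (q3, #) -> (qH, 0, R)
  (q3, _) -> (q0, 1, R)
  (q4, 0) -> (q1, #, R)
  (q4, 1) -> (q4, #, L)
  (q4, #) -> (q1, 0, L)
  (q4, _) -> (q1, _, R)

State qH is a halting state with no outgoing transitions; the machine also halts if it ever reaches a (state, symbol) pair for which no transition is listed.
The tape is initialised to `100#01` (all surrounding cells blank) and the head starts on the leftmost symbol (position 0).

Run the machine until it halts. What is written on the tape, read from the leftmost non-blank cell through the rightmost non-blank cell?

state=q0 head=0 tape=_[1]00#01   (q0,1)→(q4,_,L)
state=q4 head=-1 tape=[_]_00#01   (q4,_)→(q1,_,R)
state=q1 head=0 tape=_[_]00#01   (q1,_)→(q3,1,R)
state=q3 head=1 tape=_1[0]0#01   (q3,0)→(q4,1,L)
state=q4 head=0 tape=_[1]10#01   (q4,1)→(q4,#,L)
state=q4 head=-1 tape=[_]#10#01   (q4,_)→(q1,_,R)
state=q1 head=0 tape=_[#]10#01   (q1,#)→(q4,1,L)
state=q4 head=-1 tape=[_]110#01   (q4,_)→(q1,_,R)
state=q1 head=0 tape=_[1]10#01
The non-blank tape span at halt is 110#01.

110#01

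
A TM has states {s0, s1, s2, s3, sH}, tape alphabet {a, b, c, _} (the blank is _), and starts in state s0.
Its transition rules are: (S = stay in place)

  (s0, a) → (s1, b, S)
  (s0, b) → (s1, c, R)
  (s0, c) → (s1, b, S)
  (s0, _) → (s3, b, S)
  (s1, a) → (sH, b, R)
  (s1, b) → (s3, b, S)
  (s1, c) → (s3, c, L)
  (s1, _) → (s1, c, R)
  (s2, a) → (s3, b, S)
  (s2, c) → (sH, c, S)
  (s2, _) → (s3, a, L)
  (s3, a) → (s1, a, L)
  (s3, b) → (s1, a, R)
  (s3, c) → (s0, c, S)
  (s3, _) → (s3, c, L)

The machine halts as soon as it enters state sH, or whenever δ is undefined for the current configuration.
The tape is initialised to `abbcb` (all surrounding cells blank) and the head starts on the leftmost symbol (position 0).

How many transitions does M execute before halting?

10

state=s0 head=0 tape=[a]bbcb   (s0,a)→(s1,b,S)
state=s1 head=0 tape=[b]bbcb   (s1,b)→(s3,b,S)
state=s3 head=0 tape=[b]bbcb   (s3,b)→(s1,a,R)
state=s1 head=1 tape=a[b]bcb   (s1,b)→(s3,b,S)
state=s3 head=1 tape=a[b]bcb   (s3,b)→(s1,a,R)
state=s1 head=2 tape=aa[b]cb   (s1,b)→(s3,b,S)
state=s3 head=2 tape=aa[b]cb   (s3,b)→(s1,a,R)
state=s1 head=3 tape=aaa[c]b   (s1,c)→(s3,c,L)
state=s3 head=2 tape=aa[a]cb   (s3,a)→(s1,a,L)
state=s1 head=1 tape=a[a]acb   (s1,a)→(sH,b,R)
state=sH head=2 tape=ab[a]cb
M halts after 10 transitions.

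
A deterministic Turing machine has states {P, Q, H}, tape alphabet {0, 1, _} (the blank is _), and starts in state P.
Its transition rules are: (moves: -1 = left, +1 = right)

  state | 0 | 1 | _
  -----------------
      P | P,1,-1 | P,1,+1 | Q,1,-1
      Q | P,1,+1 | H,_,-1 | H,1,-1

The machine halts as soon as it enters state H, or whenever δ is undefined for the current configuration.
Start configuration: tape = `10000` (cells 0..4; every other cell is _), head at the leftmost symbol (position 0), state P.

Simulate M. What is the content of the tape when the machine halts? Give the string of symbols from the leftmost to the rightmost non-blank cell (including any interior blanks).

P | [1]0000_   read 1 → write 1, move +1, go to P
P | 1[0]000_   read 0 → write 1, move -1, go to P
P | [1]1000_   read 1 → write 1, move +1, go to P
P | 1[1]000_   read 1 → write 1, move +1, go to P
P | 11[0]00_   read 0 → write 1, move -1, go to P
P | 1[1]100_   read 1 → write 1, move +1, go to P
P | 11[1]00_   read 1 → write 1, move +1, go to P
P | 111[0]0_   read 0 → write 1, move -1, go to P
P | 11[1]10_   read 1 → write 1, move +1, go to P
P | 111[1]0_   read 1 → write 1, move +1, go to P
P | 1111[0]_   read 0 → write 1, move -1, go to P
P | 111[1]1_   read 1 → write 1, move +1, go to P
P | 1111[1]_   read 1 → write 1, move +1, go to P
P | 11111[_]   read _ → write 1, move -1, go to Q
Q | 1111[1]1   read 1 → write _, move -1, go to H
H | 111[1]_1
The non-blank tape span at halt is 1111_1.

1111_1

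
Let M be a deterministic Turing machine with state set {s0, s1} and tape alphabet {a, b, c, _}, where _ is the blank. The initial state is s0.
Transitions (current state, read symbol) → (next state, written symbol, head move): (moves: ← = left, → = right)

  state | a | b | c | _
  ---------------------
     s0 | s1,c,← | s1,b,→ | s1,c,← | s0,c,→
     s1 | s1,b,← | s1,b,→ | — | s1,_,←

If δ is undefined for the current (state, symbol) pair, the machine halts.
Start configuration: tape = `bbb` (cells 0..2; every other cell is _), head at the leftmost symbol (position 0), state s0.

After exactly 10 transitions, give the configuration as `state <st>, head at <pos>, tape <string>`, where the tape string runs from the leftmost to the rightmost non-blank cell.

state s1, head at 2, tape bbb

s0 | [b]bb_   read b → write b, move →, go to s1
s1 | b[b]b_   read b → write b, move →, go to s1
s1 | bb[b]_   read b → write b, move →, go to s1
s1 | bbb[_]   read _ → write _, move ←, go to s1
s1 | bb[b]_   read b → write b, move →, go to s1
s1 | bbb[_]   read _ → write _, move ←, go to s1
s1 | bb[b]_   read b → write b, move →, go to s1
s1 | bbb[_]   read _ → write _, move ←, go to s1
s1 | bb[b]_   read b → write b, move →, go to s1
s1 | bbb[_]   read _ → write _, move ←, go to s1
s1 | bb[b]_
After 10 steps: state s1, head at 2, tape bbb.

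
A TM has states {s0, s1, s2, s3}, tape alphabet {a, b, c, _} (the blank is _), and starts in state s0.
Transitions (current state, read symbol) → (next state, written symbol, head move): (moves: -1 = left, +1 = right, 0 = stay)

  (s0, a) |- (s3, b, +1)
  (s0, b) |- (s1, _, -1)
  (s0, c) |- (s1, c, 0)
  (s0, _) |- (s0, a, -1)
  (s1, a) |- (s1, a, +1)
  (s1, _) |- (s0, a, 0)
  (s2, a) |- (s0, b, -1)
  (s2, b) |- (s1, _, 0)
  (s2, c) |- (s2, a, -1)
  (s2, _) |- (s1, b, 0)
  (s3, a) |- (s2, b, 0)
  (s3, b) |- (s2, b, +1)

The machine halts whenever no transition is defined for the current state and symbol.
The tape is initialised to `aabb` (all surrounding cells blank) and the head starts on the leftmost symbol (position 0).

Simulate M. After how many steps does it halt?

s0 | [a]abb_   read a → write b, move +1, go to s3
s3 | b[a]bb_   read a → write b, move 0, go to s2
s2 | b[b]bb_   read b → write _, move 0, go to s1
s1 | b[_]bb_   read _ → write a, move 0, go to s0
s0 | b[a]bb_   read a → write b, move +1, go to s3
s3 | bb[b]b_   read b → write b, move +1, go to s2
s2 | bbb[b]_   read b → write _, move 0, go to s1
s1 | bbb[_]_   read _ → write a, move 0, go to s0
s0 | bbb[a]_   read a → write b, move +1, go to s3
s3 | bbbb[_]
M halts after 9 transitions.

9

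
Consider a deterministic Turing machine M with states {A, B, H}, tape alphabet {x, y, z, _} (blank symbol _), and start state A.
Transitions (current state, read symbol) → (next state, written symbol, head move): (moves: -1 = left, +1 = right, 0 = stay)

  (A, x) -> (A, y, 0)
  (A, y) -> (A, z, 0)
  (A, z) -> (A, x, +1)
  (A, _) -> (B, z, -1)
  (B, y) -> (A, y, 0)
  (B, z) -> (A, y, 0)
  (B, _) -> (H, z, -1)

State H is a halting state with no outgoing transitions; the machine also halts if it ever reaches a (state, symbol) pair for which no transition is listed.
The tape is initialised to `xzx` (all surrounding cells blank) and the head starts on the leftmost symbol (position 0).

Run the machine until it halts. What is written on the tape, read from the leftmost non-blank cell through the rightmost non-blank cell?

xxxz

state=A head=0 tape=[x]zx_   (A,x)→(A,y,0)
state=A head=0 tape=[y]zx_   (A,y)→(A,z,0)
state=A head=0 tape=[z]zx_   (A,z)→(A,x,+1)
state=A head=1 tape=x[z]x_   (A,z)→(A,x,+1)
state=A head=2 tape=xx[x]_   (A,x)→(A,y,0)
state=A head=2 tape=xx[y]_   (A,y)→(A,z,0)
state=A head=2 tape=xx[z]_   (A,z)→(A,x,+1)
state=A head=3 tape=xxx[_]   (A,_)→(B,z,-1)
state=B head=2 tape=xx[x]z
The non-blank tape span at halt is xxxz.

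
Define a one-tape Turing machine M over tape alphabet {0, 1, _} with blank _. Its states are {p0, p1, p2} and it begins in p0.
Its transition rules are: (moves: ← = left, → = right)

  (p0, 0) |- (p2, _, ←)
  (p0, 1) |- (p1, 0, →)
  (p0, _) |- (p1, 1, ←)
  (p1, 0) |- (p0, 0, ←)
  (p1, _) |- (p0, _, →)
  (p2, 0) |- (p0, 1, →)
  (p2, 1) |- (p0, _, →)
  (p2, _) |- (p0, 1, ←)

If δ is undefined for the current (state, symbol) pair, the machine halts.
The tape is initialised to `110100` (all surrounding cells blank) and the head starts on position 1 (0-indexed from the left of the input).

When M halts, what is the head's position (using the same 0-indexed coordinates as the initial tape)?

p0 | __1[1]0100   read 1 → write 0, move →, go to p1
p1 | __10[0]100   read 0 → write 0, move ←, go to p0
p0 | __1[0]0100   read 0 → write _, move ←, go to p2
p2 | __[1]_0100   read 1 → write _, move →, go to p0
p0 | ___[_]0100   read _ → write 1, move ←, go to p1
p1 | __[_]10100   read _ → write _, move →, go to p0
p0 | ___[1]0100   read 1 → write 0, move →, go to p1
p1 | ___0[0]100   read 0 → write 0, move ←, go to p0
p0 | ___[0]0100   read 0 → write _, move ←, go to p2
p2 | __[_]_0100   read _ → write 1, move ←, go to p0
p0 | _[_]1_0100   read _ → write 1, move ←, go to p1
p1 | [_]11_0100   read _ → write _, move →, go to p0
p0 | _[1]1_0100   read 1 → write 0, move →, go to p1
p1 | _0[1]_0100
At halt the head is at cell 0.

0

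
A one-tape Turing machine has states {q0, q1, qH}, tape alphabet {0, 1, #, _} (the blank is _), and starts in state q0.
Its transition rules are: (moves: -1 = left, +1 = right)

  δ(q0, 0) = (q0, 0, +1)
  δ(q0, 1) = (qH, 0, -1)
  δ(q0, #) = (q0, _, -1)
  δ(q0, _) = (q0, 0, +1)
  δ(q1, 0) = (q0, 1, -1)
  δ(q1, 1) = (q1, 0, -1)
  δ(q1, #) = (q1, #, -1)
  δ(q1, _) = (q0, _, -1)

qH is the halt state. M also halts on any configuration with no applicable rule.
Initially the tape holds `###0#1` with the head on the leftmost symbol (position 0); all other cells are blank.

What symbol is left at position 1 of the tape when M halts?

q0 | _[#]##0#1   read # → write _, move -1, go to q0
q0 | [_]_##0#1   read _ → write 0, move +1, go to q0
q0 | 0[_]##0#1   read _ → write 0, move +1, go to q0
q0 | 00[#]#0#1   read # → write _, move -1, go to q0
q0 | 0[0]_#0#1   read 0 → write 0, move +1, go to q0
q0 | 00[_]#0#1   read _ → write 0, move +1, go to q0
q0 | 000[#]0#1   read # → write _, move -1, go to q0
q0 | 00[0]_0#1   read 0 → write 0, move +1, go to q0
q0 | 000[_]0#1   read _ → write 0, move +1, go to q0
q0 | 0000[0]#1   read 0 → write 0, move +1, go to q0
q0 | 00000[#]1   read # → write _, move -1, go to q0
q0 | 0000[0]_1   read 0 → write 0, move +1, go to q0
q0 | 00000[_]1   read _ → write 0, move +1, go to q0
q0 | 000000[1]   read 1 → write 0, move -1, go to qH
qH | 00000[0]0
Cell 1 holds 0 when M halts.

0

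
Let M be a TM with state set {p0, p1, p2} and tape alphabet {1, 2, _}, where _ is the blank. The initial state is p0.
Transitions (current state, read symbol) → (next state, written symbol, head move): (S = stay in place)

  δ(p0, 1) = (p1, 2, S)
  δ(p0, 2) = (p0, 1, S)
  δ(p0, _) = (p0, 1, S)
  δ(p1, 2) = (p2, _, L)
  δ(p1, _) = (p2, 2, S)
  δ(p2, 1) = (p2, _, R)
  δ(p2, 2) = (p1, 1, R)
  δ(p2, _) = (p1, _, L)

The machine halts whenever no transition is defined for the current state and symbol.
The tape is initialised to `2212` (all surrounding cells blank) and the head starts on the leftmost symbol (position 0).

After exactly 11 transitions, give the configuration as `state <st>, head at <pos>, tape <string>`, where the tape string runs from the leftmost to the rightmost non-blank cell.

state=p0 head=0 tape=__[2]212   (p0,2)→(p0,1,S)
state=p0 head=0 tape=__[1]212   (p0,1)→(p1,2,S)
state=p1 head=0 tape=__[2]212   (p1,2)→(p2,_,L)
state=p2 head=-1 tape=_[_]_212   (p2,_)→(p1,_,L)
state=p1 head=-2 tape=[_]__212   (p1,_)→(p2,2,S)
state=p2 head=-2 tape=[2]__212   (p2,2)→(p1,1,R)
state=p1 head=-1 tape=1[_]_212   (p1,_)→(p2,2,S)
state=p2 head=-1 tape=1[2]_212   (p2,2)→(p1,1,R)
state=p1 head=0 tape=11[_]212   (p1,_)→(p2,2,S)
state=p2 head=0 tape=11[2]212   (p2,2)→(p1,1,R)
state=p1 head=1 tape=111[2]12   (p1,2)→(p2,_,L)
state=p2 head=0 tape=11[1]_12
After 11 steps: state p2, head at 0, tape 111_12.

state p2, head at 0, tape 111_12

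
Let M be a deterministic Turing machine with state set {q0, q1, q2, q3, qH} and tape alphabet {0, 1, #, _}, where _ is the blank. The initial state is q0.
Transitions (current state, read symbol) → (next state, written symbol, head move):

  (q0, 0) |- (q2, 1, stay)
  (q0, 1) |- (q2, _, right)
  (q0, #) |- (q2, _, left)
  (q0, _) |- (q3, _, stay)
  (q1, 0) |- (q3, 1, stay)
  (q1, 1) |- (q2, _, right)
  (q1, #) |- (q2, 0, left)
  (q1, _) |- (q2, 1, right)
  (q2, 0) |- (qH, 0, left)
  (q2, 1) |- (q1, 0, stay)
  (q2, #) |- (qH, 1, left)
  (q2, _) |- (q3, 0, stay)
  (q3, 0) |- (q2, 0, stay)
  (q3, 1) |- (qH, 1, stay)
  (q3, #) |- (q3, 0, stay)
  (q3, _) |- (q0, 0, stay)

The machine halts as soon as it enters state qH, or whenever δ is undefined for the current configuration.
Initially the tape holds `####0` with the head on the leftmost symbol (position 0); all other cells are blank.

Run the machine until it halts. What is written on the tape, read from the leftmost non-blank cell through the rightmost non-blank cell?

0_###0

q0 | __[#]###0   read # → write _, move left, go to q2
q2 | _[_]_###0   read _ → write 0, move stay, go to q3
q3 | _[0]_###0   read 0 → write 0, move stay, go to q2
q2 | _[0]_###0   read 0 → write 0, move left, go to qH
qH | [_]0_###0
The non-blank tape span at halt is 0_###0.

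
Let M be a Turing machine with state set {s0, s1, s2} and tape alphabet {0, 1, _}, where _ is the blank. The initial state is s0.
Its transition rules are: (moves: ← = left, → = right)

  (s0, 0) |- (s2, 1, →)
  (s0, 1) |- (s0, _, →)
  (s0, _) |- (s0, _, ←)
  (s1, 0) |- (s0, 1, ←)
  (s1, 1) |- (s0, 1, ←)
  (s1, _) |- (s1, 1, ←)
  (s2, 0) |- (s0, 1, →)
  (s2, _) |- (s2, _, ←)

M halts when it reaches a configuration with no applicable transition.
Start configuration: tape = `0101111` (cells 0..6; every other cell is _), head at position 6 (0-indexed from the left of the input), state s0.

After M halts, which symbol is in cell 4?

s0 | 010111[1]_   read 1 → write _, move →, go to s0
s0 | 010111_[_]   read _ → write _, move ←, go to s0
s0 | 010111[_]_   read _ → write _, move ←, go to s0
s0 | 01011[1]__   read 1 → write _, move →, go to s0
s0 | 01011_[_]_   read _ → write _, move ←, go to s0
s0 | 01011[_]__   read _ → write _, move ←, go to s0
s0 | 0101[1]___   read 1 → write _, move →, go to s0
s0 | 0101_[_]__   read _ → write _, move ←, go to s0
s0 | 0101[_]___   read _ → write _, move ←, go to s0
s0 | 010[1]____   read 1 → write _, move →, go to s0
s0 | 010_[_]___   read _ → write _, move ←, go to s0
s0 | 010[_]____   read _ → write _, move ←, go to s0
s0 | 01[0]_____   read 0 → write 1, move →, go to s2
s2 | 011[_]____   read _ → write _, move ←, go to s2
s2 | 01[1]_____
Cell 4 holds _ when M halts.

_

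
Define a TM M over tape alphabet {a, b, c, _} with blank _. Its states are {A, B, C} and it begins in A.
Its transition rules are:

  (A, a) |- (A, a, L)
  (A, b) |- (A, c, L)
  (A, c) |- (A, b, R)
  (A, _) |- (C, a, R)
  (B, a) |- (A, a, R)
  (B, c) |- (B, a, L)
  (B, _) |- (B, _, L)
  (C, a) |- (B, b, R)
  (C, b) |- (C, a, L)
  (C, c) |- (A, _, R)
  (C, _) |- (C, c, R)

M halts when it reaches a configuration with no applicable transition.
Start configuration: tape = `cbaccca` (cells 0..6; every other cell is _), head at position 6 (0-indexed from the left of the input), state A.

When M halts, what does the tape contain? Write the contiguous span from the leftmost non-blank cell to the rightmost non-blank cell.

state=A head=6 tape=_cbaccc[a]   (A,a)→(A,a,L)
state=A head=5 tape=_cbacc[c]a   (A,c)→(A,b,R)
state=A head=6 tape=_cbaccb[a]   (A,a)→(A,a,L)
state=A head=5 tape=_cbacc[b]a   (A,b)→(A,c,L)
state=A head=4 tape=_cbac[c]ca   (A,c)→(A,b,R)
state=A head=5 tape=_cbacb[c]a   (A,c)→(A,b,R)
state=A head=6 tape=_cbacbb[a]   (A,a)→(A,a,L)
state=A head=5 tape=_cbacb[b]a   (A,b)→(A,c,L)
state=A head=4 tape=_cbac[b]ca   (A,b)→(A,c,L)
state=A head=3 tape=_cba[c]cca   (A,c)→(A,b,R)
state=A head=4 tape=_cbab[c]ca   (A,c)→(A,b,R)
state=A head=5 tape=_cbabb[c]a   (A,c)→(A,b,R)
state=A head=6 tape=_cbabbb[a]   (A,a)→(A,a,L)
state=A head=5 tape=_cbabb[b]a   (A,b)→(A,c,L)
state=A head=4 tape=_cbab[b]ca   (A,b)→(A,c,L)
state=A head=3 tape=_cba[b]cca   (A,b)→(A,c,L)
state=A head=2 tape=_cb[a]ccca   (A,a)→(A,a,L)
state=A head=1 tape=_c[b]accca   (A,b)→(A,c,L)
state=A head=0 tape=_[c]caccca   (A,c)→(A,b,R)
state=A head=1 tape=_b[c]accca   (A,c)→(A,b,R)
state=A head=2 tape=_bb[a]ccca   (A,a)→(A,a,L)
state=A head=1 tape=_b[b]accca   (A,b)→(A,c,L)
state=A head=0 tape=_[b]caccca   (A,b)→(A,c,L)
state=A head=-1 tape=[_]ccaccca   (A,_)→(C,a,R)
state=C head=0 tape=a[c]caccca   (C,c)→(A,_,R)
state=A head=1 tape=a_[c]accca   (A,c)→(A,b,R)
state=A head=2 tape=a_b[a]ccca   (A,a)→(A,a,L)
state=A head=1 tape=a_[b]accca   (A,b)→(A,c,L)
state=A head=0 tape=a[_]caccca   (A,_)→(C,a,R)
state=C head=1 tape=aa[c]accca   (C,c)→(A,_,R)
state=A head=2 tape=aa_[a]ccca   (A,a)→(A,a,L)
state=A head=1 tape=aa[_]accca   (A,_)→(C,a,R)
state=C head=2 tape=aaa[a]ccca   (C,a)→(B,b,R)
state=B head=3 tape=aaab[c]cca   (B,c)→(B,a,L)
state=B head=2 tape=aaa[b]acca
The non-blank tape span at halt is aaabacca.

aaabacca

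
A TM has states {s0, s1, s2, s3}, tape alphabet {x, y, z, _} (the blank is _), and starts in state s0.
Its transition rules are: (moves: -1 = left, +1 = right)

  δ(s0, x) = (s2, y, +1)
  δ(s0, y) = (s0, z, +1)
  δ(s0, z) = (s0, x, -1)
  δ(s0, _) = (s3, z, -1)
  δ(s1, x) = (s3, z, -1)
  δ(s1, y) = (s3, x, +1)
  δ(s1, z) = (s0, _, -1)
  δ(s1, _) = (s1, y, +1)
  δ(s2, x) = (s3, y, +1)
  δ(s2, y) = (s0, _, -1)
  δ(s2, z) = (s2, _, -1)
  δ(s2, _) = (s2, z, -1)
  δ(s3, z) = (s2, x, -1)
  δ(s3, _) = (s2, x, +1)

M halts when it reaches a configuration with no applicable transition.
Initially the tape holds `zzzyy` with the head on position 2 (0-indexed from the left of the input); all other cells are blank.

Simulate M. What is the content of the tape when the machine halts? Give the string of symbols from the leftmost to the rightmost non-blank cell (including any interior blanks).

yxyxxyy

state=s0 head=2 tape=__zz[z]yy   (s0,z)→(s0,x,-1)
state=s0 head=1 tape=__z[z]xyy   (s0,z)→(s0,x,-1)
state=s0 head=0 tape=__[z]xxyy   (s0,z)→(s0,x,-1)
state=s0 head=-1 tape=_[_]xxxyy   (s0,_)→(s3,z,-1)
state=s3 head=-2 tape=[_]zxxxyy   (s3,_)→(s2,x,+1)
state=s2 head=-1 tape=x[z]xxxyy   (s2,z)→(s2,_,-1)
state=s2 head=-2 tape=[x]_xxxyy   (s2,x)→(s3,y,+1)
state=s3 head=-1 tape=y[_]xxxyy   (s3,_)→(s2,x,+1)
state=s2 head=0 tape=yx[x]xxyy   (s2,x)→(s3,y,+1)
state=s3 head=1 tape=yxy[x]xyy
The non-blank tape span at halt is yxyxxyy.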